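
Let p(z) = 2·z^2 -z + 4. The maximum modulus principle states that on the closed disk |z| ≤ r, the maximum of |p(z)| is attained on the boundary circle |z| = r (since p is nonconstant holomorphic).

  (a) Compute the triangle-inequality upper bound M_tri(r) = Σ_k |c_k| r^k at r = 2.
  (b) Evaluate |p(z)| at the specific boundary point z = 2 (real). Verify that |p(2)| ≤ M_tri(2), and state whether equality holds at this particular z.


Coefficients: c_0 = 4, c_1 = -1, c_2 = 2. Radius r = 2.
Part (a). Triangle bound: M_tri(r) = Σ_k |c_k| r^k
  = |4|·2^0 + |-1|·2^1 + |2|·2^2
  = 4 + 2 + 8 = 14.
This bounds M(r) := max_{|z|=r} |p(z)| from above; equality holds iff all terms c_k z^k can be made to align in phase at a single z on |z|=r.
Part (b). At z = 2 (real, on the circle |z| = r):
  p(2) = (4)·2^0 + (-1)·2^1 + (2)·2^2 = 10.
  |p(2)| = 10.
Check: |p(2)| = 10 ≤ 14 = M_tri(2). ✓ Equality does not hold at z = 2 (the coefficients have mixed signs, so the terms do not all align in phase there).

M_tri(2) = 14; |p(2)| = 10; equality at z=2: no.


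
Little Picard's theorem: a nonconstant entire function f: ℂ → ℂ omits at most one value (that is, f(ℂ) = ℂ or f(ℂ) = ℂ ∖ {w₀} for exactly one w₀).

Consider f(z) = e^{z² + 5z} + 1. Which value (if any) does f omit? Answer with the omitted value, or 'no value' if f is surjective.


Little Picard bounds the complement of f(ℂ) to at most one point.
The exponent g(z) = z² + 5z is a nonconstant polynomial, hence surjective onto ℂ. So e^{g(z)} takes every value in {e^w : w ∈ ℂ} = ℂ ∖ {0}. Adding 1 shifts the range to ℂ ∖ {1}. f omits exactly 1.

Omitted value: 1.


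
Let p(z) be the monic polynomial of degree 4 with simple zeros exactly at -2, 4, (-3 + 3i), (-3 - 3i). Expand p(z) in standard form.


The polynomial is p(z) = ∏_{α ∈ S} (z − α), where S = {-2, 4, (-3 + 3i), (-3 - 3i)}.
Expanding the product yields: p(z) = z^4 + 4·z^3 -2·z^2 -84·z -144.
Note conjugate pairs combine to real quadratics: (z − (-3+3i))(z − (-3−3i)) = z² + 6z + 18.
The resulting polynomial has degree 4 and real coefficients as required.

p(z) = z^4 + 4·z^3 -2·z^2 -84·z -144.


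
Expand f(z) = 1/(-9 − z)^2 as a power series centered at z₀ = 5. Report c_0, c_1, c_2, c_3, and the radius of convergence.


Let w = z − z₀, so z = z₀ + w.
Then -9 − z = -9 − (z₀ + w) = (-9 − z₀) − w = -14 − w.
f(z) = 1/(-14 − w)^2 = (1/(-14)^2) · (1 − w/(-14))^{−2}.
By the binomial series (1−u)^{−2} = Σ_{n≥0} C(n+1, 1) u^n for |u|<1, with u = w/(-14):
  c_n = C(n+1, 1) / (-14)^(n+2).
  c_0 = 1/(-14)^2 = 1/196.
  c_1 = 2/(-14)^3 = -1/1372.
  c_2 = 3/(-14)^4 = 3/38416.
  c_3 = 4/(-14)^5 = -1/134456.
The series is valid for |w/d| < 1, i.e. |z − z₀| < |d|.
Radius of convergence: R = |-9 − z₀| = |-14| = 14 (distance from z₀ to the singularity z = -9).

c_0 = 1/196, c_1 = -1/1372, c_2 = 3/38416, c_3 = -1/134456; R = 14.


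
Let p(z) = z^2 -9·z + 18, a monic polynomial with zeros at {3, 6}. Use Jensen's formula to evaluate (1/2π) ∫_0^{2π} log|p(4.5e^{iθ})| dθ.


Zeros: 3, 6; r = 4.5.
Inside |z| < r: 3. Outside (|z| ≥ r): 6.
p(0) = 18, so log|p(0)| = log(18) = 2.8904.
Apply Jensen: I(r) = log|p(0)| + Σ_k log(r/|z_k|), summed over zeros inside |z| < r.
  log(r/|z_k|) for z_k = 3: log(4.5/3) = 0.4055
  Outside zeros (6) contribute nothing to the Jensen sum.
Sum over inside zeros: 0.4055.
I(r) = log|p(0)| + (inside sum) = 2.8904 + 0.4055 = 3.2958.
Note: since some zeros are outside |z| ≤ r, the simplified n·log(r) form does NOT apply — only the inside zeros contribute.

I(r) ≈ 3.2958.


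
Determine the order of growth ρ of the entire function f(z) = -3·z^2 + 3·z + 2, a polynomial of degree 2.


|f(z)| ≤ Σ|c_k|·r^k = O(r^2) as r → ∞. Polynomial growth is O(e^{r^ε}) for every ε > 0 (since r^2/e^{r^ε} → 0), so ρ ≤ ε for all ε > 0, i.e. ρ = 0. Every nonconstant polynomial has order 0.
Therefore ρ = 0.

Order ρ = 0.


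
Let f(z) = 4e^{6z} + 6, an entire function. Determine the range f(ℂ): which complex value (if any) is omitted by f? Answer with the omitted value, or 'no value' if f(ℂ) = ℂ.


Little Picard bounds the complement of f(ℂ) to at most one point.
e^{6z} is never zero on ℂ, so 4·e^{6z} takes every value in ℂ ∖ {0}. Adding 6 shifts the range to ℂ ∖ {6}. Thus f omits exactly the value 6.

Omitted value: 6.


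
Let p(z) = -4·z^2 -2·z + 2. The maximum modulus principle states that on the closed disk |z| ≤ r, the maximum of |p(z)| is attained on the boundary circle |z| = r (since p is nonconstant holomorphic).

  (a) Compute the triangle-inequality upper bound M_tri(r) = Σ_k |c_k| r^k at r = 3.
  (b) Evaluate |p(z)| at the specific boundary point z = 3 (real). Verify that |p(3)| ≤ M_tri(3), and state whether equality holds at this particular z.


Coefficients: c_0 = 2, c_1 = -2, c_2 = -4. Radius r = 3.
Part (a). Triangle bound: M_tri(r) = Σ_k |c_k| r^k
  = |2|·3^0 + |-2|·3^1 + |-4|·3^2
  = 2 + 6 + 36 = 44.
This bounds M(r) := max_{|z|=r} |p(z)| from above; equality holds iff all terms c_k z^k can be made to align in phase at a single z on |z|=r.
Part (b). At z = 3 (real, on the circle |z| = r):
  p(3) = (2)·3^0 + (-2)·3^1 + (-4)·3^2 = -40.
  |p(3)| = 40.
Check: |p(3)| = 40 ≤ 44 = M_tri(3). ✓ Equality does not hold at z = 3 (the coefficients have mixed signs, so the terms do not all align in phase there).

M_tri(3) = 44; |p(3)| = 40; equality at z=3: no.


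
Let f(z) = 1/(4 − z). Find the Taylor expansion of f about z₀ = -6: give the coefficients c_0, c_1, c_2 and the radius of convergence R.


Let w = z − z₀, so z = z₀ + w.
Then 4 − z = 4 − (z₀ + w) = (4 − z₀) − w = 10 − w.
f(z) = 1/(10 − w) = (1/(10)) · 1/(1 − w/(10)) = Σ_{n≥0} w^n / (10)^(n+1).
So c_n = 1/(10)^(n+1):
  c_0 = 1/(10)^1 = 1/10.
  c_1 = 1/(10)^2 = 1/100.
  c_2 = 1/(10)^3 = 1/1000.
The series is valid for |w/d| < 1, i.e. |z − z₀| < |d|.
Radius of convergence: R = |4 − z₀| = |10| = 10 (distance from z₀ to the singularity z = 4).

c_0 = 1/10, c_1 = 1/100, c_2 = 1/1000; R = 10.


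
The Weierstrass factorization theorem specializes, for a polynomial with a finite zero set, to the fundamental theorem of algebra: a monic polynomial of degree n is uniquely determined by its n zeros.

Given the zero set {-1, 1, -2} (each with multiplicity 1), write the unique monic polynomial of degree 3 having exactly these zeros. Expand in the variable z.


The polynomial is p(z) = ∏_{α ∈ S} (z − α), where S = {-1, 1, -2}.
Expanding the product yields: p(z) = z^3 + 2·z^2 -z -2.
The resulting polynomial has degree 3 and real coefficients as required.

p(z) = z^3 + 2·z^2 -z -2.


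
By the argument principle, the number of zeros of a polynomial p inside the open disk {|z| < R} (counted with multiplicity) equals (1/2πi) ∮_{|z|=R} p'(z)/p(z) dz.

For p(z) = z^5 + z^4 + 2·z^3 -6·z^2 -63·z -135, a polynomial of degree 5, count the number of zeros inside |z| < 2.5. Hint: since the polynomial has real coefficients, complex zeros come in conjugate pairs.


The zeros of p are: (0 + 3i), (0 - 3i), 3, (-2 + 1i), (-2 - 1i).
Their magnitudes are: 3, 3, 3, 2.236, 2.236.
Zeros with |z| < R = 2.5: (-2 + 1i), (-2 - 1i).
Count = 2.
By the argument principle, (1/2πi) ∮_{|z|=R} p'(z)/p(z) dz equals exactly this count.

Number of zeros inside |z| < 2.5: 2.


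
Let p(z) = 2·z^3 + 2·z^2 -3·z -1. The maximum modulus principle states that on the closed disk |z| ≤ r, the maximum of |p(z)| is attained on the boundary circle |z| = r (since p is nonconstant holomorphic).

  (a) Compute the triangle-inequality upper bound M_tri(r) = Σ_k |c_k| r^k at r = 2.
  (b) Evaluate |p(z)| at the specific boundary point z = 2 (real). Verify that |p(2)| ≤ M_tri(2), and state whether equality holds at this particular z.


Coefficients: c_0 = -1, c_1 = -3, c_2 = 2, c_3 = 2. Radius r = 2.
Part (a). Triangle bound: M_tri(r) = Σ_k |c_k| r^k
  = |-1|·2^0 + |-3|·2^1 + |2|·2^2 + |2|·2^3
  = 1 + 6 + 8 + 16 = 31.
This bounds M(r) := max_{|z|=r} |p(z)| from above; equality holds iff all terms c_k z^k can be made to align in phase at a single z on |z|=r.
Part (b). At z = 2 (real, on the circle |z| = r):
  p(2) = (-1)·2^0 + (-3)·2^1 + (2)·2^2 + (2)·2^3 = 17.
  |p(2)| = 17.
Check: |p(2)| = 17 ≤ 31 = M_tri(2). ✓ Equality does not hold at z = 2 (the coefficients have mixed signs, so the terms do not all align in phase there).

M_tri(2) = 31; |p(2)| = 17; equality at z=2: no.


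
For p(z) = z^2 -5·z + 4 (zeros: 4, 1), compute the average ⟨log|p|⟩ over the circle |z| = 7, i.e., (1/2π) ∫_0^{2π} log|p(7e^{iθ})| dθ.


Zeros: 1, 4; r = 7.
Inside |z| < r: 1, 4. Outside (|z| ≥ r): ∅.
p(0) = 4, so log|p(0)| = log(4) = 1.3863.
Apply Jensen: I(r) = log|p(0)| + Σ_k log(r/|z_k|), summed over zeros inside |z| < r.
  log(r/|z_k|) for z_k = 4: log(7/4) = 0.5596
  log(r/|z_k|) for z_k = 1: log(7/1) = 1.9459
Sum over inside zeros: 2.5055.
I(r) = log|p(0)| + (inside sum) = 1.3863 + 2.5055 = 3.8918.
Closed form (all zeros inside, monic): I(r) = n·log(r) = 2·log(7) = 3.8918. ✓

I(r) ≈ 3.8918.


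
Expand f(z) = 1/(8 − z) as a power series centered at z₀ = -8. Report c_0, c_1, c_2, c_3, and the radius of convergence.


Let w = z − z₀, so z = z₀ + w.
Then 8 − z = 8 − (z₀ + w) = (8 − z₀) − w = 16 − w.
f(z) = 1/(16 − w) = (1/(16)) · 1/(1 − w/(16)) = Σ_{n≥0} w^n / (16)^(n+1).
So c_n = 1/(16)^(n+1):
  c_0 = 1/(16)^1 = 1/16.
  c_1 = 1/(16)^2 = 1/256.
  c_2 = 1/(16)^3 = 1/4096.
  c_3 = 1/(16)^4 = 1/65536.
The series is valid for |w/d| < 1, i.e. |z − z₀| < |d|.
Radius of convergence: R = |8 − z₀| = |16| = 16 (distance from z₀ to the singularity z = 8).

c_0 = 1/16, c_1 = 1/256, c_2 = 1/4096, c_3 = 1/65536; R = 16.


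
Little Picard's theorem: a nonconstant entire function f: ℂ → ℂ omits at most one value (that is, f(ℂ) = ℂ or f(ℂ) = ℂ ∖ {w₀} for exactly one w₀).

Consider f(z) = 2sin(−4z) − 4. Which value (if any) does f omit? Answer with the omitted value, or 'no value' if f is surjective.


Little Picard bounds the complement of f(ℂ) to at most one point.
sin is entire and surjective onto ℂ: for every w ∈ ℂ, sin(ζ) = w has a solution ζ ∈ ℂ (e.g., via the complex inverse arcsin). With ζ = −4z this gives z = ζ/(-4). Then 2·sin(−4z) takes every value in 2·ℂ = ℂ, and adding -4 is a bijection of ℂ. So f is surjective and omits no value. (Note: only on the real line is sin bounded by [−1, 1].)

Omitted value: no value.


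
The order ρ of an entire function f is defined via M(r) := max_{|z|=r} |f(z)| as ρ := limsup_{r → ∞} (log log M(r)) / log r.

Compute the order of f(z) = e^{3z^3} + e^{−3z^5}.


Each summand is entire of order 3 and 5 respectively (as in the single-exponential case). The order of a sum is at most the max of the orders, so ρ ≤ 5. For the lower bound: on |z|=r choose arg z so that -3z^5 is real positive; then |e^{-3z^5}| = e^{3r^5} while |e^{3z^3}| ≤ e^{3r^3} = o(e^{3r^5}). So |f| ≥ e^{3r^5}(1 − o(1)) and ρ ≥ 5. Hence ρ = max(3, 5) = 5.
Therefore ρ = 5.

Order ρ = 5.


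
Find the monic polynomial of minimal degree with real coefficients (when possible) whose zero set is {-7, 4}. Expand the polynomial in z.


The polynomial is p(z) = ∏_{α ∈ S} (z − α), where S = {-7, 4}.
Expanding the product yields: p(z) = z^2 + 3·z -28.
The resulting polynomial has degree 2 and real coefficients as required.

p(z) = z^2 + 3·z -28.


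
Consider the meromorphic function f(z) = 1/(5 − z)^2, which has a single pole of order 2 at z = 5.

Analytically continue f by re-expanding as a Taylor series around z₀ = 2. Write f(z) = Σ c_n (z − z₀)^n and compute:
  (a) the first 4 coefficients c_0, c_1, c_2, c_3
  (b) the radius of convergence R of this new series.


Let w = z − z₀, so z = z₀ + w.
Then 5 − z = 5 − (z₀ + w) = (5 − z₀) − w = 3 − w.
f(z) = 1/(3 − w)^2 = (1/(3)^2) · (1 − w/(3))^{−2}.
By the binomial series (1−u)^{−2} = Σ_{n≥0} C(n+1, 1) u^n for |u|<1, with u = w/(3):
  c_n = C(n+1, 1) / (3)^(n+2).
  c_0 = 1/(3)^2 = 1/9.
  c_1 = 2/(3)^3 = 2/27.
  c_2 = 3/(3)^4 = 1/27.
  c_3 = 4/(3)^5 = 4/243.
The series is valid for |w/d| < 1, i.e. |z − z₀| < |d|.
Radius of convergence: R = |5 − z₀| = |3| = 3 (distance from z₀ to the singularity z = 5).

c_0 = 1/9, c_1 = 2/27, c_2 = 1/27, c_3 = 4/243; R = 3.


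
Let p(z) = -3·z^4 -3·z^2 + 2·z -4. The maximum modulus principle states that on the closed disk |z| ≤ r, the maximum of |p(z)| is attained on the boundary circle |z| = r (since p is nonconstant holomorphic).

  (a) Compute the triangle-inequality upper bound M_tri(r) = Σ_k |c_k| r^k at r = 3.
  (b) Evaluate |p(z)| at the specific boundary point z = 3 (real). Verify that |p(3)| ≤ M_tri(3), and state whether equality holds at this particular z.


Coefficients: c_0 = -4, c_1 = 2, c_2 = -3, c_3 = 0, c_4 = -3. Radius r = 3.
Part (a). Triangle bound: M_tri(r) = Σ_k |c_k| r^k
  = |-4|·3^0 + |2|·3^1 + |-3|·3^2 + |0|·3^3 + |-3|·3^4
  = 4 + 6 + 27 + 0 + 243 = 280.
This bounds M(r) := max_{|z|=r} |p(z)| from above; equality holds iff all terms c_k z^k can be made to align in phase at a single z on |z|=r.
Part (b). At z = 3 (real, on the circle |z| = r):
  p(3) = (-4)·3^0 + (2)·3^1 + (-3)·3^2 + (0)·3^3 + (-3)·3^4 = -268.
  |p(3)| = 268.
Check: |p(3)| = 268 ≤ 280 = M_tri(3). ✓ Equality does not hold at z = 3 (the coefficients have mixed signs, so the terms do not all align in phase there).

M_tri(3) = 280; |p(3)| = 268; equality at z=3: no.


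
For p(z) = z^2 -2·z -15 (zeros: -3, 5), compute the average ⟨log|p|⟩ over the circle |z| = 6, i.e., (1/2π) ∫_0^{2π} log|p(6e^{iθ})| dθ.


Zeros: -3, 5; r = 6.
Inside |z| < r: -3, 5. Outside (|z| ≥ r): ∅.
p(0) = -15, so log|p(0)| = log(15) = 2.7081.
Apply Jensen: I(r) = log|p(0)| + Σ_k log(r/|z_k|), summed over zeros inside |z| < r.
  log(r/|z_k|) for z_k = -3: log(6/3) = 0.6931
  log(r/|z_k|) for z_k = 5: log(6/5) = 0.1823
Sum over inside zeros: 0.8755.
I(r) = log|p(0)| + (inside sum) = 2.7081 + 0.8755 = 3.5835.
Closed form (all zeros inside, monic): I(r) = n·log(r) = 2·log(6) = 3.5835. ✓

I(r) ≈ 3.5835.


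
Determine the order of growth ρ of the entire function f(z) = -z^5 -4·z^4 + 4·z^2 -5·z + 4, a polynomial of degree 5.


|f(z)| ≤ Σ|c_k|·r^k = O(r^5) as r → ∞. Polynomial growth is O(e^{r^ε}) for every ε > 0 (since r^5/e^{r^ε} → 0), so ρ ≤ ε for all ε > 0, i.e. ρ = 0. Every nonconstant polynomial has order 0.
Therefore ρ = 0.

Order ρ = 0.


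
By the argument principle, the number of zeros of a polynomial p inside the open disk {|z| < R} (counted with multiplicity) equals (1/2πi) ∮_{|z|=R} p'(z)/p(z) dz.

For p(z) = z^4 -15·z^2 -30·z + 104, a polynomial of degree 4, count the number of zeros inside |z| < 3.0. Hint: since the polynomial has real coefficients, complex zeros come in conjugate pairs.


The zeros of p are: 4, 2, (-3 + 2i), (-3 - 2i).
Their magnitudes are: 4, 2, 3.606, 3.606.
Zeros with |z| < R = 3.0: 2.
Count = 1.
By the argument principle, (1/2πi) ∮_{|z|=R} p'(z)/p(z) dz equals exactly this count.

Number of zeros inside |z| < 3.0: 1.


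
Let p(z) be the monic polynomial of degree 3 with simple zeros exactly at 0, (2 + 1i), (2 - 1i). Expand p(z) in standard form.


The polynomial is p(z) = ∏_{α ∈ S} (z − α), where S = {0, (2 + 1i), (2 - 1i)}.
Expanding the product yields: p(z) = z^3 -4·z^2 + 5·z.
Note conjugate pairs combine to real quadratics: (z − (2+1i))(z − (2−1i)) = z² − 4z + 5.
The resulting polynomial has degree 3 and real coefficients as required.

p(z) = z^3 -4·z^2 + 5·z.


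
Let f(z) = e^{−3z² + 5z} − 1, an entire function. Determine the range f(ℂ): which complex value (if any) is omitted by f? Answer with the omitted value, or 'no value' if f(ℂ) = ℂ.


Little Picard bounds the complement of f(ℂ) to at most one point.
The exponent g(z) = −3z² + 5z is a nonconstant polynomial, hence surjective onto ℂ. So e^{g(z)} takes every value in {e^w : w ∈ ℂ} = ℂ ∖ {0}. Adding -1 shifts the range to ℂ ∖ {-1}. f omits exactly -1.

Omitted value: -1.


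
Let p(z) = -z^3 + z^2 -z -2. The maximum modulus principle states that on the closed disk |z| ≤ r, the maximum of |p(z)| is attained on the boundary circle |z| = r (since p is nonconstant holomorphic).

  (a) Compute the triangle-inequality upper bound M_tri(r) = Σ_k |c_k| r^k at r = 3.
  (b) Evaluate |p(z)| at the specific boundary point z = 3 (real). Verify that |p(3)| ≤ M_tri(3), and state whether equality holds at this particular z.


Coefficients: c_0 = -2, c_1 = -1, c_2 = 1, c_3 = -1. Radius r = 3.
Part (a). Triangle bound: M_tri(r) = Σ_k |c_k| r^k
  = |-2|·3^0 + |-1|·3^1 + |1|·3^2 + |-1|·3^3
  = 2 + 3 + 9 + 27 = 41.
This bounds M(r) := max_{|z|=r} |p(z)| from above; equality holds iff all terms c_k z^k can be made to align in phase at a single z on |z|=r.
Part (b). At z = 3 (real, on the circle |z| = r):
  p(3) = (-2)·3^0 + (-1)·3^1 + (1)·3^2 + (-1)·3^3 = -23.
  |p(3)| = 23.
Check: |p(3)| = 23 ≤ 41 = M_tri(3). ✓ Equality does not hold at z = 3 (the coefficients have mixed signs, so the terms do not all align in phase there).

M_tri(3) = 41; |p(3)| = 23; equality at z=3: no.


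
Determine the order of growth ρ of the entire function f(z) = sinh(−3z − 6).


sinh(w) is a linear combination of e^{iw} and e^{−iw} (or e^w, e^{−w} in the hyperbolic case), so |sinh(w)| ≤ e^{|w|}. With w = −3z − 6, |w| ≤ 3|z| + 6 = 3r + 6 on |z| = r, giving M(r) ≤ e^{3r + 6}, so ρ ≤ 1. On a suitable ray (z = it for sin/cos; z = t for sinh/cosh, t real → ∞), |sinh(−3z − 6)| grows like e^{3|t|}/2, so ρ ≥ 1. Hence ρ = 1.
Therefore ρ = 1.

Order ρ = 1.


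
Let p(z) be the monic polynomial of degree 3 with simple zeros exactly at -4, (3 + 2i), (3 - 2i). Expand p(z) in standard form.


The polynomial is p(z) = ∏_{α ∈ S} (z − α), where S = {-4, (3 + 2i), (3 - 2i)}.
Expanding the product yields: p(z) = z^3 -2·z^2 -11·z + 52.
Note conjugate pairs combine to real quadratics: (z − (3+2i))(z − (3−2i)) = z² − 6z + 13.
The resulting polynomial has degree 3 and real coefficients as required.

p(z) = z^3 -2·z^2 -11·z + 52.


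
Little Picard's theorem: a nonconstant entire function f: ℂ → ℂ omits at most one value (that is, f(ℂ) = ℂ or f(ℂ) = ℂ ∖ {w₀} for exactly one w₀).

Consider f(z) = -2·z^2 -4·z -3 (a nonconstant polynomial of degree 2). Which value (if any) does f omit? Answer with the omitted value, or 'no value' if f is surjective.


Little Picard bounds the complement of f(ℂ) to at most one point.
For every w ∈ ℂ, the equation p(z) − w = 0 is a nonconstant polynomial in z and hence has at least one root by the fundamental theorem of algebra. So p is surjective onto ℂ, omitting no value.

Omitted value: no value.


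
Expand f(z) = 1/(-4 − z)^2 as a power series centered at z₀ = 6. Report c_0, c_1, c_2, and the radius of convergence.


Let w = z − z₀, so z = z₀ + w.
Then -4 − z = -4 − (z₀ + w) = (-4 − z₀) − w = -10 − w.
f(z) = 1/(-10 − w)^2 = (1/(-10)^2) · (1 − w/(-10))^{−2}.
By the binomial series (1−u)^{−2} = Σ_{n≥0} C(n+1, 1) u^n for |u|<1, with u = w/(-10):
  c_n = C(n+1, 1) / (-10)^(n+2).
  c_0 = 1/(-10)^2 = 1/100.
  c_1 = 2/(-10)^3 = -1/500.
  c_2 = 3/(-10)^4 = 3/10000.
The series is valid for |w/d| < 1, i.e. |z − z₀| < |d|.
Radius of convergence: R = |-4 − z₀| = |-10| = 10 (distance from z₀ to the singularity z = -4).

c_0 = 1/100, c_1 = -1/500, c_2 = 3/10000; R = 10.


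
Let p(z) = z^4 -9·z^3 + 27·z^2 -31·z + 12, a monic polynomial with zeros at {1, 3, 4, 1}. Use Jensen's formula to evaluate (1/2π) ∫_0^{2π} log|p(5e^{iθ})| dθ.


Zeros: 1, 1, 3, 4; r = 5.
Inside |z| < r: 1, 1, 3, 4. Outside (|z| ≥ r): ∅.
p(0) = 12, so log|p(0)| = log(12) = 2.4849.
Apply Jensen: I(r) = log|p(0)| + Σ_k log(r/|z_k|), summed over zeros inside |z| < r.
  log(r/|z_k|) for z_k = 1: log(5/1) = 1.6094
  log(r/|z_k|) for z_k = 3: log(5/3) = 0.5108
  log(r/|z_k|) for z_k = 4: log(5/4) = 0.2231
  log(r/|z_k|) for z_k = 1: log(5/1) = 1.6094
Sum over inside zeros: 3.9528.
I(r) = log|p(0)| + (inside sum) = 2.4849 + 3.9528 = 6.4378.
Closed form (all zeros inside, monic): I(r) = n·log(r) = 4·log(5) = 6.4378. ✓

I(r) ≈ 6.4378.


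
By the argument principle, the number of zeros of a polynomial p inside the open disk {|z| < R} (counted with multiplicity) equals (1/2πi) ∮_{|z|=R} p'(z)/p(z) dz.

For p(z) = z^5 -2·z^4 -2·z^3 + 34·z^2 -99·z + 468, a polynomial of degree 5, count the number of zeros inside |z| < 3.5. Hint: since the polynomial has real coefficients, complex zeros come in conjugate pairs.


The zeros of p are: (0 + 3i), (0 - 3i), -4, (3 + 2i), (3 - 2i).
Their magnitudes are: 3, 3, 4, 3.606, 3.606.
Zeros with |z| < R = 3.5: (0 + 3i), (0 - 3i).
Count = 2.
By the argument principle, (1/2πi) ∮_{|z|=R} p'(z)/p(z) dz equals exactly this count.

Number of zeros inside |z| < 3.5: 2.


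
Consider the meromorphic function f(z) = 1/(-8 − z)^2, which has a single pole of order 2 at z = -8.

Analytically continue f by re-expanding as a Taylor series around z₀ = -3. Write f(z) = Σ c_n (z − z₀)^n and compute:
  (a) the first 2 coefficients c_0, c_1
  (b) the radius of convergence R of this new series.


Let w = z − z₀, so z = z₀ + w.
Then -8 − z = -8 − (z₀ + w) = (-8 − z₀) − w = -5 − w.
f(z) = 1/(-5 − w)^2 = (1/(-5)^2) · (1 − w/(-5))^{−2}.
By the binomial series (1−u)^{−2} = Σ_{n≥0} C(n+1, 1) u^n for |u|<1, with u = w/(-5):
  c_n = C(n+1, 1) / (-5)^(n+2).
  c_0 = 1/(-5)^2 = 1/25.
  c_1 = 2/(-5)^3 = -2/125.
The series is valid for |w/d| < 1, i.e. |z − z₀| < |d|.
Radius of convergence: R = |-8 − z₀| = |-5| = 5 (distance from z₀ to the singularity z = -8).

c_0 = 1/25, c_1 = -2/125; R = 5.


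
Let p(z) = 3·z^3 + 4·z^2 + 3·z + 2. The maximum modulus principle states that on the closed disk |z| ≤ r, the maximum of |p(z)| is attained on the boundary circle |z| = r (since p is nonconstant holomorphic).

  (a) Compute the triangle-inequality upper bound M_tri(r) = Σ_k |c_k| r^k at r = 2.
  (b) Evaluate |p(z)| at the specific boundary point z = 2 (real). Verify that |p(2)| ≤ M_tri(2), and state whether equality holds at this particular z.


Coefficients: c_0 = 2, c_1 = 3, c_2 = 4, c_3 = 3. Radius r = 2.
Part (a). Triangle bound: M_tri(r) = Σ_k |c_k| r^k
  = |2|·2^0 + |3|·2^1 + |4|·2^2 + |3|·2^3
  = 2 + 6 + 16 + 24 = 48.
This bounds M(r) := max_{|z|=r} |p(z)| from above; equality holds iff all terms c_k z^k can be made to align in phase at a single z on |z|=r.
Part (b). At z = 2 (real, on the circle |z| = r):
  p(2) = (2)·2^0 + (3)·2^1 + (4)·2^2 + (3)·2^3 = 48.
  |p(2)| = 48.
Since all nonzero coefficients share the same sign, |p(2)| = 48 = M_tri(2); the triangle bound is attained at z = 2, so in fact M(r) = 48.

M_tri(2) = 48; |p(2)| = 48; equality at z=2: yes.


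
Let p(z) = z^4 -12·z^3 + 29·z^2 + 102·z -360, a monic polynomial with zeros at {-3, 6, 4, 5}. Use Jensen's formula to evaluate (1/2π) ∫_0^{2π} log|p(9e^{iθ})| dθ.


Zeros: -3, 4, 5, 6; r = 9.
Inside |z| < r: -3, 4, 5, 6. Outside (|z| ≥ r): ∅.
p(0) = -360, so log|p(0)| = log(360) = 5.8861.
Apply Jensen: I(r) = log|p(0)| + Σ_k log(r/|z_k|), summed over zeros inside |z| < r.
  log(r/|z_k|) for z_k = -3: log(9/3) = 1.0986
  log(r/|z_k|) for z_k = 6: log(9/6) = 0.4055
  log(r/|z_k|) for z_k = 4: log(9/4) = 0.8109
  log(r/|z_k|) for z_k = 5: log(9/5) = 0.5878
Sum over inside zeros: 2.9028.
I(r) = log|p(0)| + (inside sum) = 5.8861 + 2.9028 = 8.7889.
Closed form (all zeros inside, monic): I(r) = n·log(r) = 4·log(9) = 8.7889. ✓

I(r) ≈ 8.7889.


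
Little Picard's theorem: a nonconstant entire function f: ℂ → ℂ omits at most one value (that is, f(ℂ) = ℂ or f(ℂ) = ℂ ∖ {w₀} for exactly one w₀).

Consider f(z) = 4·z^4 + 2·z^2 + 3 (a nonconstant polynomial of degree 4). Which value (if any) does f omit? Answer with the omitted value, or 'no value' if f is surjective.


Little Picard bounds the complement of f(ℂ) to at most one point.
For every w ∈ ℂ, the equation p(z) − w = 0 is a nonconstant polynomial in z and hence has at least one root by the fundamental theorem of algebra. So p is surjective onto ℂ, omitting no value.

Omitted value: no value.


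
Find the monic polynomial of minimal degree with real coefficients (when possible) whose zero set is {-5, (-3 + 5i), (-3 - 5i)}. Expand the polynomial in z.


The polynomial is p(z) = ∏_{α ∈ S} (z − α), where S = {-5, (-3 + 5i), (-3 - 5i)}.
Expanding the product yields: p(z) = z^3 + 11·z^2 + 64·z + 170.
Note conjugate pairs combine to real quadratics: (z − (-3+5i))(z − (-3−5i)) = z² + 6z + 34.
The resulting polynomial has degree 3 and real coefficients as required.

p(z) = z^3 + 11·z^2 + 64·z + 170.


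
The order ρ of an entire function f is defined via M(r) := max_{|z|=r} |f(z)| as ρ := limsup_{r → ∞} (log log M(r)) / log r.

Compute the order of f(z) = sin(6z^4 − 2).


Write sin(w) = (e^{iw} ± e^{−iw})/(2 or 2i), so |sin(w)| ≤ e^{|w|}. With w = 6z^4 − 2, |w| ≤ 6r^4 + 2 on |z|=r, giving M(r) ≤ e^{6r^4 + 2} and ρ ≤ 4. For the lower bound, choose z on |z|=r with 6z^4 purely imaginary of modulus 6r^4; then |sin(6z^4 − 2)| grows like e^{6r^4}/2, so ρ ≥ 4. Hence ρ = 4.
Therefore ρ = 4.

Order ρ = 4.


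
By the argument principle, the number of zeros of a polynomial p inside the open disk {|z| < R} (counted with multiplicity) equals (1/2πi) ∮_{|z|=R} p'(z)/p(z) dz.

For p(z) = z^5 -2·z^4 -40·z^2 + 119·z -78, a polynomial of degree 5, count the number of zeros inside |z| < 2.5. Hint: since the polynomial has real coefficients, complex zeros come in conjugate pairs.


The zeros of p are: 2, 1, 3, (-2 + 3i), (-2 - 3i).
Their magnitudes are: 2, 1, 3, 3.606, 3.606.
Zeros with |z| < R = 2.5: 2, 1.
Count = 2.
By the argument principle, (1/2πi) ∮_{|z|=R} p'(z)/p(z) dz equals exactly this count.

Number of zeros inside |z| < 2.5: 2.


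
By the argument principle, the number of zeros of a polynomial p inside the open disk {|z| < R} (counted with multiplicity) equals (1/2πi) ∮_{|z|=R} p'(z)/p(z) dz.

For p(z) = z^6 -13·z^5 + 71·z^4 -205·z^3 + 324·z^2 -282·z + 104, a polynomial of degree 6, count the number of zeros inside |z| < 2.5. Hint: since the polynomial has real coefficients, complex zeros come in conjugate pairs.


The zeros of p are: (3 + 2i), (3 - 2i), 1, 4, (1 + 1i), (1 - 1i).
Their magnitudes are: 3.606, 3.606, 1, 4, 1.414, 1.414.
Zeros with |z| < R = 2.5: 1, (1 + 1i), (1 - 1i).
Count = 3.
By the argument principle, (1/2πi) ∮_{|z|=R} p'(z)/p(z) dz equals exactly this count.

Number of zeros inside |z| < 2.5: 3.


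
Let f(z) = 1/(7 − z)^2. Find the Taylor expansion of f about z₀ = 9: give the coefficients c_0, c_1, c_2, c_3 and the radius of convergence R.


Let w = z − z₀, so z = z₀ + w.
Then 7 − z = 7 − (z₀ + w) = (7 − z₀) − w = -2 − w.
f(z) = 1/(-2 − w)^2 = (1/(-2)^2) · (1 − w/(-2))^{−2}.
By the binomial series (1−u)^{−2} = Σ_{n≥0} C(n+1, 1) u^n for |u|<1, with u = w/(-2):
  c_n = C(n+1, 1) / (-2)^(n+2).
  c_0 = 1/(-2)^2 = 1/4.
  c_1 = 2/(-2)^3 = -1/4.
  c_2 = 3/(-2)^4 = 3/16.
  c_3 = 4/(-2)^5 = -1/8.
The series is valid for |w/d| < 1, i.e. |z − z₀| < |d|.
Radius of convergence: R = |7 − z₀| = |-2| = 2 (distance from z₀ to the singularity z = 7).

c_0 = 1/4, c_1 = -1/4, c_2 = 3/16, c_3 = -1/8; R = 2.


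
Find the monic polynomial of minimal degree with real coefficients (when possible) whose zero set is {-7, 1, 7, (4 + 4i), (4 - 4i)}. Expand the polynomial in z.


The polynomial is p(z) = ∏_{α ∈ S} (z − α), where S = {-7, 1, 7, (4 + 4i), (4 - 4i)}.
Expanding the product yields: p(z) = z^5 -9·z^4 -9·z^3 + 409·z^2 -1960·z + 1568.
Note conjugate pairs combine to real quadratics: (z − (4+4i))(z − (4−4i)) = z² − 8z + 32.
The resulting polynomial has degree 5 and real coefficients as required.

p(z) = z^5 -9·z^4 -9·z^3 + 409·z^2 -1960·z + 1568.


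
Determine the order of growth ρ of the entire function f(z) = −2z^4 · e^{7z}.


M(r) = max_{|z|=r} |-2|·|z|^4·|e^{7z}| = 2·r^4 · e^{7r^1} (the factors attain their maxima compatibly on |z|=r). Then log M(r) = log 2 + 4·log r + 7r^1, dominated by the last term, so log log M(r) ~ 1·log r. The polynomial factor -2z^4 contributes only a log r term and does not affect the order. ρ = 1.
Therefore ρ = 1.

Order ρ = 1.


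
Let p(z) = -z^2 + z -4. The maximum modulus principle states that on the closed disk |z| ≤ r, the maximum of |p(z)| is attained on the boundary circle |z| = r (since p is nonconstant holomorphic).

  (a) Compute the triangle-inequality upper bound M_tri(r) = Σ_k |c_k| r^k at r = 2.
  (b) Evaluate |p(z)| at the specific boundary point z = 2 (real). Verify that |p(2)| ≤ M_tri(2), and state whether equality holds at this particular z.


Coefficients: c_0 = -4, c_1 = 1, c_2 = -1. Radius r = 2.
Part (a). Triangle bound: M_tri(r) = Σ_k |c_k| r^k
  = |-4|·2^0 + |1|·2^1 + |-1|·2^2
  = 4 + 2 + 4 = 10.
This bounds M(r) := max_{|z|=r} |p(z)| from above; equality holds iff all terms c_k z^k can be made to align in phase at a single z on |z|=r.
Part (b). At z = 2 (real, on the circle |z| = r):
  p(2) = (-4)·2^0 + (1)·2^1 + (-1)·2^2 = -6.
  |p(2)| = 6.
Check: |p(2)| = 6 ≤ 10 = M_tri(2). ✓ Equality does not hold at z = 2 (the coefficients have mixed signs, so the terms do not all align in phase there).

M_tri(2) = 10; |p(2)| = 6; equality at z=2: no.


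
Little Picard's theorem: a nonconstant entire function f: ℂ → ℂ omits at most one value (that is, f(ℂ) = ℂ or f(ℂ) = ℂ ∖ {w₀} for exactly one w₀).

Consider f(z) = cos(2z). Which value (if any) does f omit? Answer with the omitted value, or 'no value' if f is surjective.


Little Picard bounds the complement of f(ℂ) to at most one point.
cos is entire and surjective onto ℂ: for every w ∈ ℂ, cos(ζ) = w has a solution ζ ∈ ℂ (e.g., via the complex inverse arccos). With ζ = 2z this gives z = ζ/(2). Then 1·cos(2z) takes every value in 1·ℂ = ℂ, and adding 0 is a bijection of ℂ. So f is surjective and omits no value. (Note: only on the real line is cos bounded by [−1, 1].)

Omitted value: no value.


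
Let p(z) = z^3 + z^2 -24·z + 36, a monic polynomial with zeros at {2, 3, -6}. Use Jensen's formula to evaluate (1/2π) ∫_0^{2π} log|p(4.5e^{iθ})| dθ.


Zeros: -6, 2, 3; r = 4.5.
Inside |z| < r: 2, 3. Outside (|z| ≥ r): -6.
p(0) = 36, so log|p(0)| = log(36) = 3.5835.
Apply Jensen: I(r) = log|p(0)| + Σ_k log(r/|z_k|), summed over zeros inside |z| < r.
  log(r/|z_k|) for z_k = 2: log(4.5/2) = 0.8109
  log(r/|z_k|) for z_k = 3: log(4.5/3) = 0.4055
  Outside zeros (-6) contribute nothing to the Jensen sum.
Sum over inside zeros: 1.2164.
I(r) = log|p(0)| + (inside sum) = 3.5835 + 1.2164 = 4.7999.
Note: since some zeros are outside |z| ≤ r, the simplified n·log(r) form does NOT apply — only the inside zeros contribute.

I(r) ≈ 4.7999.


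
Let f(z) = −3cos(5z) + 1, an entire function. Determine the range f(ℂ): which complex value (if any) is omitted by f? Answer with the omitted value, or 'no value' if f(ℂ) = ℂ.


Little Picard bounds the complement of f(ℂ) to at most one point.
cos is entire and surjective onto ℂ: for every w ∈ ℂ, cos(ζ) = w has a solution ζ ∈ ℂ (e.g., via the complex inverse arccos). With ζ = 5z this gives z = ζ/(5). Then -3·cos(5z) takes every value in -3·ℂ = ℂ, and adding 1 is a bijection of ℂ. So f is surjective and omits no value. (Note: only on the real line is cos bounded by [−1, 1].)

Omitted value: no value.


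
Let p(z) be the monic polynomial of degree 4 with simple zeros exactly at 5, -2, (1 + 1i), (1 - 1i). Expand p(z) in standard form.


The polynomial is p(z) = ∏_{α ∈ S} (z − α), where S = {5, -2, (1 + 1i), (1 - 1i)}.
Expanding the product yields: p(z) = z^4 -5·z^3 -2·z^2 + 14·z -20.
Note conjugate pairs combine to real quadratics: (z − (1+1i))(z − (1−1i)) = z² − 2z + 2.
The resulting polynomial has degree 4 and real coefficients as required.

p(z) = z^4 -5·z^3 -2·z^2 + 14·z -20.


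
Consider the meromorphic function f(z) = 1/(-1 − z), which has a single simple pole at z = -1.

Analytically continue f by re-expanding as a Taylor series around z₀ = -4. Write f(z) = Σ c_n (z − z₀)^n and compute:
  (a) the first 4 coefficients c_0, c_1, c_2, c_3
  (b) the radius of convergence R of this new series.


Let w = z − z₀, so z = z₀ + w.
Then -1 − z = -1 − (z₀ + w) = (-1 − z₀) − w = 3 − w.
f(z) = 1/(3 − w) = (1/(3)) · 1/(1 − w/(3)) = Σ_{n≥0} w^n / (3)^(n+1).
So c_n = 1/(3)^(n+1):
  c_0 = 1/(3)^1 = 1/3.
  c_1 = 1/(3)^2 = 1/9.
  c_2 = 1/(3)^3 = 1/27.
  c_3 = 1/(3)^4 = 1/81.
The series is valid for |w/d| < 1, i.e. |z − z₀| < |d|.
Radius of convergence: R = |-1 − z₀| = |3| = 3 (distance from z₀ to the singularity z = -1).

c_0 = 1/3, c_1 = 1/9, c_2 = 1/27, c_3 = 1/81; R = 3.


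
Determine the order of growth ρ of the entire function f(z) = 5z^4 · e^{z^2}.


M(r) = max_{|z|=r} |5|·|z|^4·|e^{z^2}| = 5·r^4 · e^{1r^2} (the factors attain their maxima compatibly on |z|=r). Then log M(r) = log 5 + 4·log r + 1r^2, dominated by the last term, so log log M(r) ~ 2·log r. The polynomial factor 5z^4 contributes only a log r term and does not affect the order. ρ = 2.
Therefore ρ = 2.

Order ρ = 2.


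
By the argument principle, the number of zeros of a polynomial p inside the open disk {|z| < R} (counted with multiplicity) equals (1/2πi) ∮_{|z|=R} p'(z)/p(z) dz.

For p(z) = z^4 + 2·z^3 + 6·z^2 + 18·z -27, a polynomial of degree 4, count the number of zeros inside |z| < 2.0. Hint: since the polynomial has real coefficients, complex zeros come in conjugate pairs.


The zeros of p are: -3, (0 + 3i), (0 - 3i), 1.
Their magnitudes are: 3, 3, 3, 1.
Zeros with |z| < R = 2.0: 1.
Count = 1.
By the argument principle, (1/2πi) ∮_{|z|=R} p'(z)/p(z) dz equals exactly this count.

Number of zeros inside |z| < 2.0: 1.


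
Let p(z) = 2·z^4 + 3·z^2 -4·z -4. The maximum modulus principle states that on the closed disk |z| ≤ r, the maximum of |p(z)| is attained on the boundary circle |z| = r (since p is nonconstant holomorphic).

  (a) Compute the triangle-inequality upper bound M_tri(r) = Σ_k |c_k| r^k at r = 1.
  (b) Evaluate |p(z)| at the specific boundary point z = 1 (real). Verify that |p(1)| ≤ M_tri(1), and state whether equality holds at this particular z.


Coefficients: c_0 = -4, c_1 = -4, c_2 = 3, c_3 = 0, c_4 = 2. Radius r = 1.
Part (a). Triangle bound: M_tri(r) = Σ_k |c_k| r^k
  = |-4|·1^0 + |-4|·1^1 + |3|·1^2 + |0|·1^3 + |2|·1^4
  = 4 + 4 + 3 + 0 + 2 = 13.
This bounds M(r) := max_{|z|=r} |p(z)| from above; equality holds iff all terms c_k z^k can be made to align in phase at a single z on |z|=r.
Part (b). At z = 1 (real, on the circle |z| = r):
  p(1) = (-4)·1^0 + (-4)·1^1 + (3)·1^2 + (0)·1^3 + (2)·1^4 = -3.
  |p(1)| = 3.
Check: |p(1)| = 3 ≤ 13 = M_tri(1). ✓ Equality does not hold at z = 1 (the coefficients have mixed signs, so the terms do not all align in phase there).

M_tri(1) = 13; |p(1)| = 3; equality at z=1: no.


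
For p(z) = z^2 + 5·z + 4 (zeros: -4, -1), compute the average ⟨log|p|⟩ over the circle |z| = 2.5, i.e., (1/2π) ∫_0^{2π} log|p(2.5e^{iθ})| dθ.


Zeros: -4, -1; r = 2.5.
Inside |z| < r: -1. Outside (|z| ≥ r): -4.
p(0) = 4, so log|p(0)| = log(4) = 1.3863.
Apply Jensen: I(r) = log|p(0)| + Σ_k log(r/|z_k|), summed over zeros inside |z| < r.
  log(r/|z_k|) for z_k = -1: log(2.5/1) = 0.9163
  Outside zeros (-4) contribute nothing to the Jensen sum.
Sum over inside zeros: 0.9163.
I(r) = log|p(0)| + (inside sum) = 1.3863 + 0.9163 = 2.3026.
Note: since some zeros are outside |z| ≤ r, the simplified n·log(r) form does NOT apply — only the inside zeros contribute.

I(r) ≈ 2.3026.


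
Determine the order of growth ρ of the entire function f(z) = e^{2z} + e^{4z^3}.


Each summand is entire of order 1 and 3 respectively (as in the single-exponential case). The order of a sum is at most the max of the orders, so ρ ≤ 3. For the lower bound: on |z|=r choose arg z so that 4z^3 is real positive; then |e^{4z^3}| = e^{4r^3} while |e^{2z}| ≤ e^{2r^1} = o(e^{4r^3}). So |f| ≥ e^{4r^3}(1 − o(1)) and ρ ≥ 3. Hence ρ = max(1, 3) = 3.
Therefore ρ = 3.

Order ρ = 3.


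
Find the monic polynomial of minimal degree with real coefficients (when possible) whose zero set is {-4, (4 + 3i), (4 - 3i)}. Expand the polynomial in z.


The polynomial is p(z) = ∏_{α ∈ S} (z − α), where S = {-4, (4 + 3i), (4 - 3i)}.
Expanding the product yields: p(z) = z^3 -4·z^2 -7·z + 100.
Note conjugate pairs combine to real quadratics: (z − (4+3i))(z − (4−3i)) = z² − 8z + 25.
The resulting polynomial has degree 3 and real coefficients as required.

p(z) = z^3 -4·z^2 -7·z + 100.


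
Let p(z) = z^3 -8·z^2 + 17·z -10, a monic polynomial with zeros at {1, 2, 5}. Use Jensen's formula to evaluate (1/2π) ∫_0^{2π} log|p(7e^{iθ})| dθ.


Zeros: 1, 2, 5; r = 7.
Inside |z| < r: 1, 2, 5. Outside (|z| ≥ r): ∅.
p(0) = -10, so log|p(0)| = log(10) = 2.3026.
Apply Jensen: I(r) = log|p(0)| + Σ_k log(r/|z_k|), summed over zeros inside |z| < r.
  log(r/|z_k|) for z_k = 1: log(7/1) = 1.9459
  log(r/|z_k|) for z_k = 2: log(7/2) = 1.2528
  log(r/|z_k|) for z_k = 5: log(7/5) = 0.3365
Sum over inside zeros: 3.5351.
I(r) = log|p(0)| + (inside sum) = 2.3026 + 3.5351 = 5.8377.
Closed form (all zeros inside, monic): I(r) = n·log(r) = 3·log(7) = 5.8377. ✓

I(r) ≈ 5.8377.


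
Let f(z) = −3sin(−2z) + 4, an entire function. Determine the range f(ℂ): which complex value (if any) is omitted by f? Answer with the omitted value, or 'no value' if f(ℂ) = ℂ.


Little Picard bounds the complement of f(ℂ) to at most one point.
sin is entire and surjective onto ℂ: for every w ∈ ℂ, sin(ζ) = w has a solution ζ ∈ ℂ (e.g., via the complex inverse arcsin). With ζ = −2z this gives z = ζ/(-2). Then -3·sin(−2z) takes every value in -3·ℂ = ℂ, and adding 4 is a bijection of ℂ. So f is surjective and omits no value. (Note: only on the real line is sin bounded by [−1, 1].)

Omitted value: no value.


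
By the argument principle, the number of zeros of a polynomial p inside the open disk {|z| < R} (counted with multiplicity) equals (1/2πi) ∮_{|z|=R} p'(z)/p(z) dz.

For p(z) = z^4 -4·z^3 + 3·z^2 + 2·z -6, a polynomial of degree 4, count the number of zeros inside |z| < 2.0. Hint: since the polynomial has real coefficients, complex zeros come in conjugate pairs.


The zeros of p are: 3, (1 + 1i), (1 - 1i), -1.
Their magnitudes are: 3, 1.414, 1.414, 1.
Zeros with |z| < R = 2.0: (1 + 1i), (1 - 1i), -1.
Count = 3.
By the argument principle, (1/2πi) ∮_{|z|=R} p'(z)/p(z) dz equals exactly this count.

Number of zeros inside |z| < 2.0: 3.


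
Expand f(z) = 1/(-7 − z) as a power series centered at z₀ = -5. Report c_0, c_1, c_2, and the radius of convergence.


Let w = z − z₀, so z = z₀ + w.
Then -7 − z = -7 − (z₀ + w) = (-7 − z₀) − w = -2 − w.
f(z) = 1/(-2 − w) = (1/(-2)) · 1/(1 − w/(-2)) = Σ_{n≥0} w^n / (-2)^(n+1).
So c_n = 1/(-2)^(n+1):
  c_0 = 1/(-2)^1 = -1/2.
  c_1 = 1/(-2)^2 = 1/4.
  c_2 = 1/(-2)^3 = -1/8.
The series is valid for |w/d| < 1, i.e. |z − z₀| < |d|.
Radius of convergence: R = |-7 − z₀| = |-2| = 2 (distance from z₀ to the singularity z = -7).

c_0 = -1/2, c_1 = 1/4, c_2 = -1/8; R = 2.


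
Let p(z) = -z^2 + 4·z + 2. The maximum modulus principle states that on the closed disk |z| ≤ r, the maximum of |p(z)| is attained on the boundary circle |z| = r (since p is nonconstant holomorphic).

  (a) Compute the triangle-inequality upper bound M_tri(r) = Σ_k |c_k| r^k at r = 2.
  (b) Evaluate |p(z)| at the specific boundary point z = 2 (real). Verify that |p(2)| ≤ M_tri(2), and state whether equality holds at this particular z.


Coefficients: c_0 = 2, c_1 = 4, c_2 = -1. Radius r = 2.
Part (a). Triangle bound: M_tri(r) = Σ_k |c_k| r^k
  = |2|·2^0 + |4|·2^1 + |-1|·2^2
  = 2 + 8 + 4 = 14.
This bounds M(r) := max_{|z|=r} |p(z)| from above; equality holds iff all terms c_k z^k can be made to align in phase at a single z on |z|=r.
Part (b). At z = 2 (real, on the circle |z| = r):
  p(2) = (2)·2^0 + (4)·2^1 + (-1)·2^2 = 6.
  |p(2)| = 6.
Check: |p(2)| = 6 ≤ 14 = M_tri(2). ✓ Equality does not hold at z = 2 (the coefficients have mixed signs, so the terms do not all align in phase there).

M_tri(2) = 14; |p(2)| = 6; equality at z=2: no.
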